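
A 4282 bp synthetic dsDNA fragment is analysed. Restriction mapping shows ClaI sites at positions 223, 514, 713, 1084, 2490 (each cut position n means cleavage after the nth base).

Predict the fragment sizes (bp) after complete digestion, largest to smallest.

Linear molecule, 5 cuts → 6 fragments:
  223 − 0 = 223 bp
  514 − 223 = 291 bp
  713 − 514 = 199 bp
  1084 − 713 = 371 bp
  2490 − 1084 = 1406 bp
  4282 − 2490 = 1792 bp
Sorted largest to smallest: 1792, 1406, 371, 291, 223, 199 bp.

1792, 1406, 371, 291, 223, 199 bp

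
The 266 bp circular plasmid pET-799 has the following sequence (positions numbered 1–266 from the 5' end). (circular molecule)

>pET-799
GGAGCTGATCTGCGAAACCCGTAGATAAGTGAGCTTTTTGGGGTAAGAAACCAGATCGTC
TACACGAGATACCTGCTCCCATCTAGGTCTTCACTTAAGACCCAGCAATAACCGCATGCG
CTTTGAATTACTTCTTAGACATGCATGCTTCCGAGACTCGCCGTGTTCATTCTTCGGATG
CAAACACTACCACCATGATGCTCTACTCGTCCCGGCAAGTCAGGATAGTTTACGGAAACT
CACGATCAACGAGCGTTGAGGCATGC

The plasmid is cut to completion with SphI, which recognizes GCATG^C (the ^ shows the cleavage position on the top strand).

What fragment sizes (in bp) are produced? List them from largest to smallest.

SphI sites (GCATGC) start at positions 114, 143, 261.
SphI cuts after base 5 of each site (before the last base), so after positions 118, 147, 265.
Circular molecule, 3 cuts → 3 fragments:
  119–147 → 29 bp
  148–265 → 118 bp
  266–266 then 1–118 → 1 + 118 = 119 bp
Sorted largest to smallest: 119, 118, 29 bp.

119, 118, 29 bp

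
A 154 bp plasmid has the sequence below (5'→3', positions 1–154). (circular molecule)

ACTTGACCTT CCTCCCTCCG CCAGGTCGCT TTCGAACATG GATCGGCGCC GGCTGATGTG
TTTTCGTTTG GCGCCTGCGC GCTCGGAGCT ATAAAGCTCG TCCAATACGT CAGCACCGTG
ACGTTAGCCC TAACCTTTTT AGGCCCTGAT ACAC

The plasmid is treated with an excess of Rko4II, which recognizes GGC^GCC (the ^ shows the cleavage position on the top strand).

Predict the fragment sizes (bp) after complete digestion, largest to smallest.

Rko4II sites (GGCGCC) start at positions 45, 70.
Rko4II cuts after base 3 of each site, so after positions 47, 72.
Circular molecule, 2 cuts → 2 fragments:
  48–72 → 25 bp
  73–154 then 1–47 → 82 + 47 = 129 bp
Sorted largest to smallest: 129, 25 bp.

129, 25 bp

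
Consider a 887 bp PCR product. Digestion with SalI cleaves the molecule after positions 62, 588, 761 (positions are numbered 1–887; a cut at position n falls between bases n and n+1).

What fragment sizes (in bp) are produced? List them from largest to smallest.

526, 173, 126, 62 bp

Linear molecule, 3 cuts → 4 fragments:
  62 − 0 = 62 bp
  588 − 62 = 526 bp
  761 − 588 = 173 bp
  887 − 761 = 126 bp
Sorted largest to smallest: 526, 173, 126, 62 bp.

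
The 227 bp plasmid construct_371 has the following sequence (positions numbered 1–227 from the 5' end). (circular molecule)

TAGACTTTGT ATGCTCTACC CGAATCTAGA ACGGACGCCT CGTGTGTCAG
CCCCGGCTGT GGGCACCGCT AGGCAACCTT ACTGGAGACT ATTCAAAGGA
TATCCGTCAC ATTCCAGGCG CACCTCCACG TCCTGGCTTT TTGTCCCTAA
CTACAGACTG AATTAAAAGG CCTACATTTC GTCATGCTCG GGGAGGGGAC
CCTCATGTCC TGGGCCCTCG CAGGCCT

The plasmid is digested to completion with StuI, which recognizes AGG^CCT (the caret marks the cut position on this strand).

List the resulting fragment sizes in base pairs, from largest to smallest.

173, 54 bp

StuI sites (AGGCCT) start at positions 168, 222.
StuI cuts after base 3 of each site, so after positions 170, 224.
Circular molecule, 2 cuts → 2 fragments:
  171–224 → 54 bp
  225–227 then 1–170 → 3 + 170 = 173 bp
Sorted largest to smallest: 173, 54 bp.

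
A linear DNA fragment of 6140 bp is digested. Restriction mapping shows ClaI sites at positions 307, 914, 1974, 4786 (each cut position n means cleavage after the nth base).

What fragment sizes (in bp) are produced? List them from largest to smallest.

2812, 1354, 1060, 607, 307 bp

Linear molecule, 4 cuts → 5 fragments:
  307 − 0 = 307 bp
  914 − 307 = 607 bp
  1974 − 914 = 1060 bp
  4786 − 1974 = 2812 bp
  6140 − 4786 = 1354 bp
Sorted largest to smallest: 2812, 1354, 1060, 607, 307 bp.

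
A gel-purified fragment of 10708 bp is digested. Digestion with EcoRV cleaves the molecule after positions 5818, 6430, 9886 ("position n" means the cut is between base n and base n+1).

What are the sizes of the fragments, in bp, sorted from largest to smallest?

Linear molecule, 3 cuts → 4 fragments:
  5818 − 0 = 5818 bp
  6430 − 5818 = 612 bp
  9886 − 6430 = 3456 bp
  10708 − 9886 = 822 bp
Sorted largest to smallest: 5818, 3456, 822, 612 bp.

5818, 3456, 822, 612 bp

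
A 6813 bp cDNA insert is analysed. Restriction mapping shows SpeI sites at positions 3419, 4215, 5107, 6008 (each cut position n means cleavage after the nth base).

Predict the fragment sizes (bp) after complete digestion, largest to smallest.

Linear molecule, 4 cuts → 5 fragments:
  3419 − 0 = 3419 bp
  4215 − 3419 = 796 bp
  5107 − 4215 = 892 bp
  6008 − 5107 = 901 bp
  6813 − 6008 = 805 bp
Sorted largest to smallest: 3419, 901, 892, 805, 796 bp.

3419, 901, 892, 805, 796 bp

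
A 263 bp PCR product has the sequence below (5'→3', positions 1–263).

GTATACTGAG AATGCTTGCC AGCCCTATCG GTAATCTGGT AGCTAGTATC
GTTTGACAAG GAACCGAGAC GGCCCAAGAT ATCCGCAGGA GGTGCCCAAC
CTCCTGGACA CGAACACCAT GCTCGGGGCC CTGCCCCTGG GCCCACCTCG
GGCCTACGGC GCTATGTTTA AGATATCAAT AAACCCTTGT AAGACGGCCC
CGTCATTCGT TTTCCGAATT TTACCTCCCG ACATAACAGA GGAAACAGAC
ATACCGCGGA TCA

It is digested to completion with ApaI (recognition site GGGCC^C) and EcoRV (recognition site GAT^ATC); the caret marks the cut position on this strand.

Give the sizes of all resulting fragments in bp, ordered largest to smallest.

89, 80, 50, 31, 13 bp

ApaI sites (GGGCCC) start at positions 126, 139.
ApaI cuts after base 5 of each site (before the last base), so after positions 130, 143.
EcoRV sites (GATATC) start at positions 78, 172.
EcoRV cuts after base 3 of each site, so after positions 80, 174.
Combined cut positions: 80, 130, 143, 174.
Linear molecule, 4 cuts → 5 fragments:
  1–80 → 80 bp
  81–130 → 50 bp
  131–143 → 13 bp
  144–174 → 31 bp
  175–263 → 89 bp
Sorted largest to smallest: 89, 80, 50, 31, 13 bp.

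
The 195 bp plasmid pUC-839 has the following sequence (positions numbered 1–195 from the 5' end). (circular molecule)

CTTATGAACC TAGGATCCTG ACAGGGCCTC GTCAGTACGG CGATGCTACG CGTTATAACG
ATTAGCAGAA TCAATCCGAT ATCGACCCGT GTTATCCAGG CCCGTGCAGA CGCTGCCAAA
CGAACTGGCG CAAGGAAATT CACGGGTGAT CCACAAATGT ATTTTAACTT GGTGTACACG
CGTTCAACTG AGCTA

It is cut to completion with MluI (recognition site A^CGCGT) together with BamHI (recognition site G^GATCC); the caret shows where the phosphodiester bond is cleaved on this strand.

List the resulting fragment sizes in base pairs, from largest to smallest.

130, 35, 30 bp

MluI sites (ACGCGT) start at positions 48, 178.
MluI cuts after the first base of each site, so after positions 48, 178.
The BamHI site (GGATCC) starts at position 13.
BamHI cuts after the first base of each site, so after position 13.
Combined cut positions: 13, 48, 178.
Circular molecule, 3 cuts → 3 fragments:
  14–48 → 35 bp
  49–178 → 130 bp
  179–195 then 1–13 → 17 + 13 = 30 bp
Sorted largest to smallest: 130, 35, 30 bp.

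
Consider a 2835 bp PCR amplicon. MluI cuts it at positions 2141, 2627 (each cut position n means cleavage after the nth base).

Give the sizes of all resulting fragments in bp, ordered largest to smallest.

2141, 486, 208 bp

Linear molecule, 2 cuts → 3 fragments:
  2141 − 0 = 2141 bp
  2627 − 2141 = 486 bp
  2835 − 2627 = 208 bp
Sorted largest to smallest: 2141, 486, 208 bp.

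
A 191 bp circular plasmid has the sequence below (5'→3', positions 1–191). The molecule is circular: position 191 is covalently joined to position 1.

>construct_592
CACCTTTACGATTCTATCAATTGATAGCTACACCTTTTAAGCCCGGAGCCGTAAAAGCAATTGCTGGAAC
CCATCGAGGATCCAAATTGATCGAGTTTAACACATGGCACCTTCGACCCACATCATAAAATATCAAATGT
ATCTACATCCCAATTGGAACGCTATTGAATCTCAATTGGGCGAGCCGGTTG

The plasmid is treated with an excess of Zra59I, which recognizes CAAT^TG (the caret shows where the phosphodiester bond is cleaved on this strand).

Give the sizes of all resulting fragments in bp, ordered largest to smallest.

93, 40, 36, 22 bp

Zra59I sites (CAATTG) start at positions 18, 58, 151, 173.
Zra59I cuts after base 4 of each site, so after positions 21, 61, 154, 176.
Circular molecule, 4 cuts → 4 fragments:
  22–61 → 40 bp
  62–154 → 93 bp
  155–176 → 22 bp
  177–191 then 1–21 → 15 + 21 = 36 bp
Sorted largest to smallest: 93, 40, 36, 22 bp.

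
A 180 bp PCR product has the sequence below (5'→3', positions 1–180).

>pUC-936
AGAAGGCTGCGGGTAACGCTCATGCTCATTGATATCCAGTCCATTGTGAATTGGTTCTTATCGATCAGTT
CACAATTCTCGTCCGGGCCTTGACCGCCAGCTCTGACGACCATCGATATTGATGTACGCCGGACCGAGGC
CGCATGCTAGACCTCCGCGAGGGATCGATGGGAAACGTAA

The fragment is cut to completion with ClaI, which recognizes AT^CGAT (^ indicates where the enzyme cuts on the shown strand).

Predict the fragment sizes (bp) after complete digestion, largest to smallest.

ClaI sites (ATCGAT) start at positions 60, 112, 164.
ClaI cuts after base 2 of each site, so after positions 61, 113, 165.
Linear molecule, 3 cuts → 4 fragments:
  1–61 → 61 bp
  62–113 → 52 bp
  114–165 → 52 bp
  166–180 → 15 bp
Sorted largest to smallest: 61, 52, 52, 15 bp.

61, 52, 52, 15 bp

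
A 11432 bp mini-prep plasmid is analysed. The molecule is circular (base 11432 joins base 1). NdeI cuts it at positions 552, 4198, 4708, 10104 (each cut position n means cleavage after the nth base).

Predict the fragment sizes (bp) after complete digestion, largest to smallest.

5396, 3646, 1880, 510 bp

Circular molecule, 4 cuts → 4 fragments:
  4198 − 552 = 3646 bp
  4708 − 4198 = 510 bp
  10104 − 4708 = 5396 bp
  wrap: 11432 − 10104 + 552 = 1880 bp
Sorted largest to smallest: 5396, 3646, 1880, 510 bp.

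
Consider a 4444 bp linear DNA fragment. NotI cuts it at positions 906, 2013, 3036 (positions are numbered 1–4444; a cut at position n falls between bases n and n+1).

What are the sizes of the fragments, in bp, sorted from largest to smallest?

Linear molecule, 3 cuts → 4 fragments:
  906 − 0 = 906 bp
  2013 − 906 = 1107 bp
  3036 − 2013 = 1023 bp
  4444 − 3036 = 1408 bp
Sorted largest to smallest: 1408, 1107, 1023, 906 bp.

1408, 1107, 1023, 906 bp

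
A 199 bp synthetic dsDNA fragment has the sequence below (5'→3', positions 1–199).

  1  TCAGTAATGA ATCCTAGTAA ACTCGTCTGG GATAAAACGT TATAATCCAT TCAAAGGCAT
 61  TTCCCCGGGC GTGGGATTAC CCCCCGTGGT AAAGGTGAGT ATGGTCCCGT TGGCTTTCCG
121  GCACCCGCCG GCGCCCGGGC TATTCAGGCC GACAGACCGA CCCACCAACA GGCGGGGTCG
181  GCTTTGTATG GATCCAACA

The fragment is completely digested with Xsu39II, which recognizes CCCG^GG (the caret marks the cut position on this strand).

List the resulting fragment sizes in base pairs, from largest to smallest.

70, 67, 62 bp

Xsu39II sites (CCCGGG) start at positions 64, 134.
Xsu39II cuts after base 4 of each site, so after positions 67, 137.
Linear molecule, 2 cuts → 3 fragments:
  1–67 → 67 bp
  68–137 → 70 bp
  138–199 → 62 bp
Sorted largest to smallest: 70, 67, 62 bp.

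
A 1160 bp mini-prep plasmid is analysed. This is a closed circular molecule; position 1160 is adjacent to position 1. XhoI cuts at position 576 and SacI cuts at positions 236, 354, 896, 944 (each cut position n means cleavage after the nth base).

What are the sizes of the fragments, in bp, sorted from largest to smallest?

Combined cut positions (sorted): 236, 354, 576, 896, 944.
Circular molecule, 5 cuts → 5 fragments:
  354 − 236 = 118 bp
  576 − 354 = 222 bp
  896 − 576 = 320 bp
  944 − 896 = 48 bp
  wrap: 1160 − 944 + 236 = 452 bp
Sorted largest to smallest: 452, 320, 222, 118, 48 bp.

452, 320, 222, 118, 48 bp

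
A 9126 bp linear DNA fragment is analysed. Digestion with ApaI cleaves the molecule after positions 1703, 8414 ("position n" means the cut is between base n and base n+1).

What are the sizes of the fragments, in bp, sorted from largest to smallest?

Linear molecule, 2 cuts → 3 fragments:
  1703 − 0 = 1703 bp
  8414 − 1703 = 6711 bp
  9126 − 8414 = 712 bp
Sorted largest to smallest: 6711, 1703, 712 bp.

6711, 1703, 712 bp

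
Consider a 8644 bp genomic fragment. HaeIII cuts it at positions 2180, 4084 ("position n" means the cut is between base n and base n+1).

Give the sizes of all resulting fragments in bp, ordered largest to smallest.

4560, 2180, 1904 bp

Linear molecule, 2 cuts → 3 fragments:
  2180 − 0 = 2180 bp
  4084 − 2180 = 1904 bp
  8644 − 4084 = 4560 bp
Sorted largest to smallest: 4560, 2180, 1904 bp.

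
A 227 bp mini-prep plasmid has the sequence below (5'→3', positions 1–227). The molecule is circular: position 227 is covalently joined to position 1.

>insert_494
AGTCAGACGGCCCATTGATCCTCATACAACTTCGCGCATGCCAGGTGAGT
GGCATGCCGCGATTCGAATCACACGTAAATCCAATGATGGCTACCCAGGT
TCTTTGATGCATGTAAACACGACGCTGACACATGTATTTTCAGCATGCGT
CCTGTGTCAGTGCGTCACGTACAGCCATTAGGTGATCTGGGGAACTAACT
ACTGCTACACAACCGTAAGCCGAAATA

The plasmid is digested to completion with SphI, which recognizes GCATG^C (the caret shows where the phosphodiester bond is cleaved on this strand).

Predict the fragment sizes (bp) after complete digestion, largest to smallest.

120, 91, 16 bp

SphI sites (GCATGC) start at positions 36, 52, 143.
SphI cuts after base 5 of each site (before the last base), so after positions 40, 56, 147.
Circular molecule, 3 cuts → 3 fragments:
  41–56 → 16 bp
  57–147 → 91 bp
  148–227 then 1–40 → 80 + 40 = 120 bp
Sorted largest to smallest: 120, 91, 16 bp.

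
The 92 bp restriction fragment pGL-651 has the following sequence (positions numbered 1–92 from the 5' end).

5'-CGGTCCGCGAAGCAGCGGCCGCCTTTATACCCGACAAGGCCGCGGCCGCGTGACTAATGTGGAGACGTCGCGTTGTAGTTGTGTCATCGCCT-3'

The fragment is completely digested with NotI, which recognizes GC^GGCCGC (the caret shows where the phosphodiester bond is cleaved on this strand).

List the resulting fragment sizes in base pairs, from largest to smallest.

49, 27, 16 bp

NotI sites (GCGGCCGC) start at positions 15, 42.
NotI cuts after base 2 of each site, so after positions 16, 43.
Linear molecule, 2 cuts → 3 fragments:
  1–16 → 16 bp
  17–43 → 27 bp
  44–92 → 49 bp
Sorted largest to smallest: 49, 27, 16 bp.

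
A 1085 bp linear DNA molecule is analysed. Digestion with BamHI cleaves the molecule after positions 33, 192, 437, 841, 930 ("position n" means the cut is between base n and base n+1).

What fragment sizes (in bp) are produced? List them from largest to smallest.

Linear molecule, 5 cuts → 6 fragments:
  33 − 0 = 33 bp
  192 − 33 = 159 bp
  437 − 192 = 245 bp
  841 − 437 = 404 bp
  930 − 841 = 89 bp
  1085 − 930 = 155 bp
Sorted largest to smallest: 404, 245, 159, 155, 89, 33 bp.

404, 245, 159, 155, 89, 33 bp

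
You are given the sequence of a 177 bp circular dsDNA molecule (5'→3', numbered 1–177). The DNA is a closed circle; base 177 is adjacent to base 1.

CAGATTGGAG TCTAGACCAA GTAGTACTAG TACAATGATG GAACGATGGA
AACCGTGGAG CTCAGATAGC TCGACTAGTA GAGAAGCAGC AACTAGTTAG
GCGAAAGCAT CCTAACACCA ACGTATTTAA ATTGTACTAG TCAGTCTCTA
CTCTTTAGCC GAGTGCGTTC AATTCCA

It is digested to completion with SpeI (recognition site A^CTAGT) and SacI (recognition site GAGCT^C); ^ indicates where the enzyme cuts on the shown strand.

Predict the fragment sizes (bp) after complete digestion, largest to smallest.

67, 44, 36, 18, 12 bp

SpeI sites (ACTAGT) start at positions 26, 74, 92, 136.
SpeI cuts after the first base of each site, so after positions 26, 74, 92, 136.
The SacI site (GAGCTC) starts at position 58.
SacI cuts after base 5 of each site (before the last base), so after position 62.
Combined cut positions: 26, 62, 74, 92, 136.
Circular molecule, 5 cuts → 5 fragments:
  27–62 → 36 bp
  63–74 → 12 bp
  75–92 → 18 bp
  93–136 → 44 bp
  137–177 then 1–26 → 41 + 26 = 67 bp
Sorted largest to smallest: 67, 44, 36, 18, 12 bp.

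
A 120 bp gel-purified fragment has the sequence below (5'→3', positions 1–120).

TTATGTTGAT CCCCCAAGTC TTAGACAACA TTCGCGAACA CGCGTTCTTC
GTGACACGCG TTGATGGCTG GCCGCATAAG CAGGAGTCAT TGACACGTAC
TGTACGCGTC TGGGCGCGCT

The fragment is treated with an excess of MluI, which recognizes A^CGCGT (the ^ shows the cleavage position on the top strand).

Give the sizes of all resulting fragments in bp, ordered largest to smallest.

48, 40, 16, 16 bp

MluI sites (ACGCGT) start at positions 40, 56, 104.
MluI cuts after the first base of each site, so after positions 40, 56, 104.
Linear molecule, 3 cuts → 4 fragments:
  1–40 → 40 bp
  41–56 → 16 bp
  57–104 → 48 bp
  105–120 → 16 bp
Sorted largest to smallest: 48, 40, 16, 16 bp.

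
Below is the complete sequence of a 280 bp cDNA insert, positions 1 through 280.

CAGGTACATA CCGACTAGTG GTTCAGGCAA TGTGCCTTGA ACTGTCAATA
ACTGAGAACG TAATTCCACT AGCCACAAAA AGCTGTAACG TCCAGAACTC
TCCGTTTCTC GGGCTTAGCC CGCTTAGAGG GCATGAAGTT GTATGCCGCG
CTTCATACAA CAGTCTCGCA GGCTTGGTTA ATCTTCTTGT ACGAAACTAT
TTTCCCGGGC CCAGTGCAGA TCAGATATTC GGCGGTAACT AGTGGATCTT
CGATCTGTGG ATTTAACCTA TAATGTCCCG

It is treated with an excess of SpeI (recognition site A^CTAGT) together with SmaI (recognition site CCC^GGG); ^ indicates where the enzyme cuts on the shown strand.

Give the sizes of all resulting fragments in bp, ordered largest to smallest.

192, 42, 32, 14 bp

SpeI sites (ACTAGT) start at positions 14, 238.
SpeI cuts after the first base of each site, so after positions 14, 238.
The SmaI site (CCCGGG) starts at position 204.
SmaI cuts after base 3 of each site, so after position 206.
Combined cut positions: 14, 206, 238.
Linear molecule, 3 cuts → 4 fragments:
  1–14 → 14 bp
  15–206 → 192 bp
  207–238 → 32 bp
  239–280 → 42 bp
Sorted largest to smallest: 192, 42, 32, 14 bp.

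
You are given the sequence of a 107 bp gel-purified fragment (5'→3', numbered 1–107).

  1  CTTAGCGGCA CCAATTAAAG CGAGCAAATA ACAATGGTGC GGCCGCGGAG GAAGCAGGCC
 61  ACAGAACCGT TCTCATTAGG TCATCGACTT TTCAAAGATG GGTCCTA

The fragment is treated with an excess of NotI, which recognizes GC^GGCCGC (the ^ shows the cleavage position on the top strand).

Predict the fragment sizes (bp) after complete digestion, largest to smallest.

67, 40 bp

The NotI site (GCGGCCGC) starts at position 39.
NotI cuts after base 2 of each site, so after position 40.
Linear molecule, 1 cut → 2 fragments:
  1–40 → 40 bp
  41–107 → 67 bp
Sorted largest to smallest: 67, 40 bp.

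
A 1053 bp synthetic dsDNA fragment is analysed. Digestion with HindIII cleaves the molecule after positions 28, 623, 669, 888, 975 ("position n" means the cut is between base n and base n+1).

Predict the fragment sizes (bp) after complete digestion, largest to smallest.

595, 219, 87, 78, 46, 28 bp

Linear molecule, 5 cuts → 6 fragments:
  28 − 0 = 28 bp
  623 − 28 = 595 bp
  669 − 623 = 46 bp
  888 − 669 = 219 bp
  975 − 888 = 87 bp
  1053 − 975 = 78 bp
Sorted largest to smallest: 595, 219, 87, 78, 46, 28 bp.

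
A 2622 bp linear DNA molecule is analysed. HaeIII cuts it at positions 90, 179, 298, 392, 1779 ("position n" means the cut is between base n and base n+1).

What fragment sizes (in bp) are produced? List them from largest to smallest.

Linear molecule, 5 cuts → 6 fragments:
  90 − 0 = 90 bp
  179 − 90 = 89 bp
  298 − 179 = 119 bp
  392 − 298 = 94 bp
  1779 − 392 = 1387 bp
  2622 − 1779 = 843 bp
Sorted largest to smallest: 1387, 843, 119, 94, 90, 89 bp.

1387, 843, 119, 94, 90, 89 bp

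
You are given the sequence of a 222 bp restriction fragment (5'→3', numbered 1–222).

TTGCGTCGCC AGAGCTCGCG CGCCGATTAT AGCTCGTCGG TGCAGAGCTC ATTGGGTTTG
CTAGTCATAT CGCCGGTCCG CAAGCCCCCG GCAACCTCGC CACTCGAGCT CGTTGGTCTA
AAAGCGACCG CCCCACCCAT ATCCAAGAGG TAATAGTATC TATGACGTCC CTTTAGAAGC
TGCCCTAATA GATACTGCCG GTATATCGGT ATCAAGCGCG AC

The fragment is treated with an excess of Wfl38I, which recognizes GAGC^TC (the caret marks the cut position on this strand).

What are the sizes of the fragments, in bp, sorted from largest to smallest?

Wfl38I sites (GAGCTC) start at positions 12, 45, 106.
Wfl38I cuts after base 4 of each site, so after positions 15, 48, 109.
Linear molecule, 3 cuts → 4 fragments:
  1–15 → 15 bp
  16–48 → 33 bp
  49–109 → 61 bp
  110–222 → 113 bp
Sorted largest to smallest: 113, 61, 33, 15 bp.

113, 61, 33, 15 bp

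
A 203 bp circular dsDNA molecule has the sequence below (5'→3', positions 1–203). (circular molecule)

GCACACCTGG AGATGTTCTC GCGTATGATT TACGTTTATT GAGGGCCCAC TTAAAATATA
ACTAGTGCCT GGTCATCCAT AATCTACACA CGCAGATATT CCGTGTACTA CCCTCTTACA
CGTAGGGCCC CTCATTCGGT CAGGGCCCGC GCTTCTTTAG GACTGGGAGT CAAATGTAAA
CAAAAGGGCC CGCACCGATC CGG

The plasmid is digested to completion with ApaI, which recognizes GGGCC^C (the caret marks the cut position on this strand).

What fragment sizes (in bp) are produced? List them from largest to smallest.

ApaI sites (GGGCCC) start at positions 43, 125, 143, 186.
ApaI cuts after base 5 of each site (before the last base), so after positions 47, 129, 147, 190.
Circular molecule, 4 cuts → 4 fragments:
  48–129 → 82 bp
  130–147 → 18 bp
  148–190 → 43 bp
  191–203 then 1–47 → 13 + 47 = 60 bp
Sorted largest to smallest: 82, 60, 43, 18 bp.

82, 60, 43, 18 bp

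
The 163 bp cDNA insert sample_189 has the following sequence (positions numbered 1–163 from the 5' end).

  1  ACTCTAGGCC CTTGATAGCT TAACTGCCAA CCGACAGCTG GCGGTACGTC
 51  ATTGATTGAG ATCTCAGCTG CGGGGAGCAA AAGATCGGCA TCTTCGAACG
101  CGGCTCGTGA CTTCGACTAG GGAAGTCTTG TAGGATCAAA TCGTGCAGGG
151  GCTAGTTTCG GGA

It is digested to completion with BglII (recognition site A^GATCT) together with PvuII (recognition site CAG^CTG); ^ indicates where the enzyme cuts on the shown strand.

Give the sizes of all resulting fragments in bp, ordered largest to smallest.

The BglII site (AGATCT) starts at position 59.
BglII cuts after the first base of each site, so after position 59.
PvuII sites (CAGCTG) start at positions 35, 65.
PvuII cuts after base 3 of each site, so after positions 37, 67.
Combined cut positions: 37, 59, 67.
Linear molecule, 3 cuts → 4 fragments:
  1–37 → 37 bp
  38–59 → 22 bp
  60–67 → 8 bp
  68–163 → 96 bp
Sorted largest to smallest: 96, 37, 22, 8 bp.

96, 37, 22, 8 bp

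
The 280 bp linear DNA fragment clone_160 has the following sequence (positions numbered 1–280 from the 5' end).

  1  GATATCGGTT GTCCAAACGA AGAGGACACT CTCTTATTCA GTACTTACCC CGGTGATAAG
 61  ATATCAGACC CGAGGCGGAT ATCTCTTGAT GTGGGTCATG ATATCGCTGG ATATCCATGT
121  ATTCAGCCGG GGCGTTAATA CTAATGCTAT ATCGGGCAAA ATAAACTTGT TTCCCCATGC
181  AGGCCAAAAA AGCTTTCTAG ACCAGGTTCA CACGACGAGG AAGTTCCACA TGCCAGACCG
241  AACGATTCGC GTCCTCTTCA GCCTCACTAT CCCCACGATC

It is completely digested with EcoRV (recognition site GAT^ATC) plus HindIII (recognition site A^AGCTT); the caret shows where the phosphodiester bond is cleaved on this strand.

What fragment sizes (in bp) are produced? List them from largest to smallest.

EcoRV sites (GATATC) start at positions 1, 60, 78, 100, 110.
EcoRV cuts after base 3 of each site, so after positions 3, 62, 80, 102, 112.
The HindIII site (AAGCTT) starts at position 190.
HindIII cuts after the first base of each site, so after position 190.
Combined cut positions: 3, 62, 80, 102, 112, 190.
Linear molecule, 6 cuts → 7 fragments:
  1–3 → 3 bp
  4–62 → 59 bp
  63–80 → 18 bp
  81–102 → 22 bp
  103–112 → 10 bp
  113–190 → 78 bp
  191–280 → 90 bp
Sorted largest to smallest: 90, 78, 59, 22, 18, 10, 3 bp.

90, 78, 59, 22, 18, 10, 3 bp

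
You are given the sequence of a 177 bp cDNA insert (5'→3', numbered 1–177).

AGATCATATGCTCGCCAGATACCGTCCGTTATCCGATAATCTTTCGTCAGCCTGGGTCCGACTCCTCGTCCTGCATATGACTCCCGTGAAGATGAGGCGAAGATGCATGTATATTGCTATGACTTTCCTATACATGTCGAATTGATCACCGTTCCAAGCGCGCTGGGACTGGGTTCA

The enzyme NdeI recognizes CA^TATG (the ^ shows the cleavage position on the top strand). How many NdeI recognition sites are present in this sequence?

CATATG occurs starting at positions 5, 74.
NdeI cuts at 2 sites.

2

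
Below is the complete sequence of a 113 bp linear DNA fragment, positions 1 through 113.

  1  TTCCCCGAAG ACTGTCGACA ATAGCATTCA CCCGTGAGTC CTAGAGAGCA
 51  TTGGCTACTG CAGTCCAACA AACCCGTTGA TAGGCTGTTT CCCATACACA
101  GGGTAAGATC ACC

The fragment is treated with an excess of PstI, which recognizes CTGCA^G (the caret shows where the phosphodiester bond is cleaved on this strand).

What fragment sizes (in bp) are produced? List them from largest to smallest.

The PstI site (CTGCAG) starts at position 58.
PstI cuts after base 5 of each site (before the last base), so after position 62.
Linear molecule, 1 cut → 2 fragments:
  1–62 → 62 bp
  63–113 → 51 bp
Sorted largest to smallest: 62, 51 bp.

62, 51 bp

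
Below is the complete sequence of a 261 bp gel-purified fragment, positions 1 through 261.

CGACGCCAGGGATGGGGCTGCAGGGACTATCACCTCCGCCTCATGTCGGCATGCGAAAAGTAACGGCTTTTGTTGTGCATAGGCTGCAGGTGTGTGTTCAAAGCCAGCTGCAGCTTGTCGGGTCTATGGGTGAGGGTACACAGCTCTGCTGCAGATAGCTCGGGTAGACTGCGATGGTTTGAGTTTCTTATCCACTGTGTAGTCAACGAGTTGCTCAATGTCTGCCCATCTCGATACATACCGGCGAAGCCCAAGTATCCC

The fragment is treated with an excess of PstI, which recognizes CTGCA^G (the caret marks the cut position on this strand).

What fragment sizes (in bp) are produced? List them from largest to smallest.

108, 66, 41, 24, 22 bp

PstI sites (CTGCAG) start at positions 18, 84, 108, 149.
PstI cuts after base 5 of each site (before the last base), so after positions 22, 88, 112, 153.
Linear molecule, 4 cuts → 5 fragments:
  1–22 → 22 bp
  23–88 → 66 bp
  89–112 → 24 bp
  113–153 → 41 bp
  154–261 → 108 bp
Sorted largest to smallest: 108, 66, 41, 24, 22 bp.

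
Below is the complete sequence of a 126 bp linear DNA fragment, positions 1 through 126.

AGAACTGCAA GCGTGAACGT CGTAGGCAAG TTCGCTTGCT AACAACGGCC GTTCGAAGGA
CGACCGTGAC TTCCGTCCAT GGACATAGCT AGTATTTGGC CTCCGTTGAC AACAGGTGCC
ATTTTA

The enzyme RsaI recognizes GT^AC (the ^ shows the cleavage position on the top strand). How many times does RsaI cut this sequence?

0

No occurrence of GTAC is present in the sequence.
RsaI does not cut: 0 sites.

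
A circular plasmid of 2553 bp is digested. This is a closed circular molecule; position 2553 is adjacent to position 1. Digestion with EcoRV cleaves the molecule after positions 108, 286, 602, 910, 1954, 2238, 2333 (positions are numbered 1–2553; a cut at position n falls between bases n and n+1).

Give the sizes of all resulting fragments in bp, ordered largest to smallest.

1044, 328, 316, 308, 284, 178, 95 bp

Circular molecule, 7 cuts → 7 fragments:
  286 − 108 = 178 bp
  602 − 286 = 316 bp
  910 − 602 = 308 bp
  1954 − 910 = 1044 bp
  2238 − 1954 = 284 bp
  2333 − 2238 = 95 bp
  wrap: 2553 − 2333 + 108 = 328 bp
Sorted largest to smallest: 1044, 328, 316, 308, 284, 178, 95 bp.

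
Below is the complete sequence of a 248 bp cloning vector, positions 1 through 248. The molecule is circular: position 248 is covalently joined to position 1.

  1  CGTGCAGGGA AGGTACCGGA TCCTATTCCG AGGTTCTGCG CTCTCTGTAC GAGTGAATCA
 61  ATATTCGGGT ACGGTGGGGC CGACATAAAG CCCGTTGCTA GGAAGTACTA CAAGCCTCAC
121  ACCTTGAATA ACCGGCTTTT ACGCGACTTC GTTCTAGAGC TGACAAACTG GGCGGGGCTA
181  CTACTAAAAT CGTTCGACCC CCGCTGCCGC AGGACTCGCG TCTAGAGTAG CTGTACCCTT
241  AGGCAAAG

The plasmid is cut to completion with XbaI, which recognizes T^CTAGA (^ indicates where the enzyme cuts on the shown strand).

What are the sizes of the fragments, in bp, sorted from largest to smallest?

180, 68 bp

XbaI sites (TCTAGA) start at positions 153, 221.
XbaI cuts after the first base of each site, so after positions 153, 221.
Circular molecule, 2 cuts → 2 fragments:
  154–221 → 68 bp
  222–248 then 1–153 → 27 + 153 = 180 bp
Sorted largest to smallest: 180, 68 bp.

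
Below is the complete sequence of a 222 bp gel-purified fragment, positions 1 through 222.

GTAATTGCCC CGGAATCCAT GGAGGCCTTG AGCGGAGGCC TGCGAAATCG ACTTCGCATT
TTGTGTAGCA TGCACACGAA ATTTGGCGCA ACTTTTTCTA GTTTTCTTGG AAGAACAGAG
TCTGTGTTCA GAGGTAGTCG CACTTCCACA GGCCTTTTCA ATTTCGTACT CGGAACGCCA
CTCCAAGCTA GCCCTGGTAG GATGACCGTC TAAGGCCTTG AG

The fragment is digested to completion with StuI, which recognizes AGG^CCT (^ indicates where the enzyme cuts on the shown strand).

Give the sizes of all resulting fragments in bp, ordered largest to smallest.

114, 63, 25, 13, 7 bp

StuI sites (AGGCCT) start at positions 23, 36, 150, 213.
StuI cuts after base 3 of each site, so after positions 25, 38, 152, 215.
Linear molecule, 4 cuts → 5 fragments:
  1–25 → 25 bp
  26–38 → 13 bp
  39–152 → 114 bp
  153–215 → 63 bp
  216–222 → 7 bp
Sorted largest to smallest: 114, 63, 25, 13, 7 bp.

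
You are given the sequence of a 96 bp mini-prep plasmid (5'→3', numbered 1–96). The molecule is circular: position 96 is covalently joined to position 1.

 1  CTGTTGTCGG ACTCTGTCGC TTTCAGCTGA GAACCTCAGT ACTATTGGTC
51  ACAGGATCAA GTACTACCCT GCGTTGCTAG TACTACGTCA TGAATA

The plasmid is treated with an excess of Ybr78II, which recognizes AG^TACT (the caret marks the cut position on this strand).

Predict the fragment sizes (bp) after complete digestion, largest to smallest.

55, 22, 19 bp

Ybr78II sites (AGTACT) start at positions 38, 60, 79.
Ybr78II cuts after base 2 of each site, so after positions 39, 61, 80.
Circular molecule, 3 cuts → 3 fragments:
  40–61 → 22 bp
  62–80 → 19 bp
  81–96 then 1–39 → 16 + 39 = 55 bp
Sorted largest to smallest: 55, 22, 19 bp.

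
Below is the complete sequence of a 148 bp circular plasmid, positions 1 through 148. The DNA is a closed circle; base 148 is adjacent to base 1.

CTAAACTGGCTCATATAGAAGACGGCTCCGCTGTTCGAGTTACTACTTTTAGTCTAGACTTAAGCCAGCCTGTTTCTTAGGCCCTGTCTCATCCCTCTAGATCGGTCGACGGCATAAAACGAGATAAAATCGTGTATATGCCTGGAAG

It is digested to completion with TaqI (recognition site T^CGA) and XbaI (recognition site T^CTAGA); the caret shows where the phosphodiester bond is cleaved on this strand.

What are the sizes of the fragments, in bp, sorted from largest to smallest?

77, 43, 18, 10 bp

TaqI sites (TCGA) start at positions 35, 106.
TaqI cuts after the first base of each site, so after positions 35, 106.
XbaI sites (TCTAGA) start at positions 53, 96.
XbaI cuts after the first base of each site, so after positions 53, 96.
Combined cut positions: 35, 53, 96, 106.
Circular molecule, 4 cuts → 4 fragments:
  36–53 → 18 bp
  54–96 → 43 bp
  97–106 → 10 bp
  107–148 then 1–35 → 42 + 35 = 77 bp
Sorted largest to smallest: 77, 43, 18, 10 bp.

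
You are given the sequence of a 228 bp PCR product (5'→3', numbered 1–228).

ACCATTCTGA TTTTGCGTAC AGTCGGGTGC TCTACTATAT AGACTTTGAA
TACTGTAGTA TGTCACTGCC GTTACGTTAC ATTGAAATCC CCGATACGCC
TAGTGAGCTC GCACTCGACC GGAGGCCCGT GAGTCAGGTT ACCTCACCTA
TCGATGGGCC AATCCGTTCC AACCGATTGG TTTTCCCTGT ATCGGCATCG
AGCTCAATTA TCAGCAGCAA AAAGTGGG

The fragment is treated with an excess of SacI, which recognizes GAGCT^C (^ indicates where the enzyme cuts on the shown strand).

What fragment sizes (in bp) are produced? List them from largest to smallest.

SacI sites (GAGCTC) start at positions 105, 200.
SacI cuts after base 5 of each site (before the last base), so after positions 109, 204.
Linear molecule, 2 cuts → 3 fragments:
  1–109 → 109 bp
  110–204 → 95 bp
  205–228 → 24 bp
Sorted largest to smallest: 109, 95, 24 bp.

109, 95, 24 bp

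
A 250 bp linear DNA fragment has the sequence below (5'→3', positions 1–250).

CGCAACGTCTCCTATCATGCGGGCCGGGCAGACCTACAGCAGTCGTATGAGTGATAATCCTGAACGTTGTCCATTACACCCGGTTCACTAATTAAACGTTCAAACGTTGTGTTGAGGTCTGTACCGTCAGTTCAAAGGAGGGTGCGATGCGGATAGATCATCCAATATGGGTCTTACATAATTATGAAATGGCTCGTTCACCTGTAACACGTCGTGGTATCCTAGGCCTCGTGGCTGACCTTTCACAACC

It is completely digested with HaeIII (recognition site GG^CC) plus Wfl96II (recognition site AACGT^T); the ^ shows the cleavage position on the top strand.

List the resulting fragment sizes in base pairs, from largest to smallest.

HaeIII sites (GGCC) start at positions 22, 225.
HaeIII cuts after base 2 of each site, so after positions 23, 226.
Wfl96II sites (AACGTT) start at positions 63, 95, 103.
Wfl96II cuts after base 5 of each site (before the last base), so after positions 67, 99, 107.
Combined cut positions: 23, 67, 99, 107, 226.
Linear molecule, 5 cuts → 6 fragments:
  1–23 → 23 bp
  24–67 → 44 bp
  68–99 → 32 bp
  100–107 → 8 bp
  108–226 → 119 bp
  227–250 → 24 bp
Sorted largest to smallest: 119, 44, 32, 24, 23, 8 bp.

119, 44, 32, 24, 23, 8 bp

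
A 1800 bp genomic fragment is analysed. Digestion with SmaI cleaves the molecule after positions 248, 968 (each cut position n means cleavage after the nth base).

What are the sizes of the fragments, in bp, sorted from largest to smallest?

832, 720, 248 bp

Linear molecule, 2 cuts → 3 fragments:
  248 − 0 = 248 bp
  968 − 248 = 720 bp
  1800 − 968 = 832 bp
Sorted largest to smallest: 832, 720, 248 bp.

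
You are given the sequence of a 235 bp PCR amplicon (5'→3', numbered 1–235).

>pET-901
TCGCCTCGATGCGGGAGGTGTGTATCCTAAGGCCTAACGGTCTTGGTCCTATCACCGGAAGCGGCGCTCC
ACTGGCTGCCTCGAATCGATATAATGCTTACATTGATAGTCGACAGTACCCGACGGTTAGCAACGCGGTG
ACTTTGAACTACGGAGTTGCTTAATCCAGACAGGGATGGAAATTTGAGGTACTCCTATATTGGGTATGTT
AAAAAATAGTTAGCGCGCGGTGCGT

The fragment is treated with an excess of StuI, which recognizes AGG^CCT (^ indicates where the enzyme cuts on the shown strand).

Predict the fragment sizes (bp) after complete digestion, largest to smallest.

The StuI site (AGGCCT) starts at position 30.
StuI cuts after base 3 of each site, so after position 32.
Linear molecule, 1 cut → 2 fragments:
  1–32 → 32 bp
  33–235 → 203 bp
Sorted largest to smallest: 203, 32 bp.

203, 32 bp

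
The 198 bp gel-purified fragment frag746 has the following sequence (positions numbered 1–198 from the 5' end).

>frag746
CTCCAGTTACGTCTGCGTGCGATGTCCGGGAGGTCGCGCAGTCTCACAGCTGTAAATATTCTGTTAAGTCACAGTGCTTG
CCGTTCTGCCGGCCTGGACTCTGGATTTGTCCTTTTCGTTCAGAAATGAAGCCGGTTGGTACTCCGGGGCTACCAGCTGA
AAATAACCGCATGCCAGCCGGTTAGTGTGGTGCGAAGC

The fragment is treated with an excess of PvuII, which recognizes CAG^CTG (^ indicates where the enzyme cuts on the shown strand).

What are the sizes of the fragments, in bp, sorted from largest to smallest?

PvuII sites (CAGCTG) start at positions 47, 154.
PvuII cuts after base 3 of each site, so after positions 49, 156.
Linear molecule, 2 cuts → 3 fragments:
  1–49 → 49 bp
  50–156 → 107 bp
  157–198 → 42 bp
Sorted largest to smallest: 107, 49, 42 bp.

107, 49, 42 bp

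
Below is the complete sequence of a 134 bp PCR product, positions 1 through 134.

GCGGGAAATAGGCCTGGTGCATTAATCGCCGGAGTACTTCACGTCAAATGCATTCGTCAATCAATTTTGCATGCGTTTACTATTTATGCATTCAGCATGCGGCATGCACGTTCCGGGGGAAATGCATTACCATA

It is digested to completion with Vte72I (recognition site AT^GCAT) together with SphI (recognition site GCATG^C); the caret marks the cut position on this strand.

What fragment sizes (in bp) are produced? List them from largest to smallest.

Vte72I sites (ATGCAT) start at positions 48, 86, 122.
Vte72I cuts after base 2 of each site, so after positions 49, 87, 123.
SphI sites (GCATGC) start at positions 69, 95, 102.
SphI cuts after base 5 of each site (before the last base), so after positions 73, 99, 106.
Combined cut positions: 49, 73, 87, 99, 106, 123.
Linear molecule, 6 cuts → 7 fragments:
  1–49 → 49 bp
  50–73 → 24 bp
  74–87 → 14 bp
  88–99 → 12 bp
  100–106 → 7 bp
  107–123 → 17 bp
  124–134 → 11 bp
Sorted largest to smallest: 49, 24, 17, 14, 12, 11, 7 bp.

49, 24, 17, 14, 12, 11, 7 bp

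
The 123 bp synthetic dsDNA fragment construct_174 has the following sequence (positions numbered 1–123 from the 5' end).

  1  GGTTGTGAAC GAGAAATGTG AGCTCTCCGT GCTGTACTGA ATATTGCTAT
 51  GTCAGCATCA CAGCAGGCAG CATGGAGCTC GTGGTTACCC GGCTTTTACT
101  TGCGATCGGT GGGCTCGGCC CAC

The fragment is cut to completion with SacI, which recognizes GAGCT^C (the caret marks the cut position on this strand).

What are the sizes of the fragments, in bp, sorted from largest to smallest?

SacI sites (GAGCTC) start at positions 20, 75.
SacI cuts after base 5 of each site (before the last base), so after positions 24, 79.
Linear molecule, 2 cuts → 3 fragments:
  1–24 → 24 bp
  25–79 → 55 bp
  80–123 → 44 bp
Sorted largest to smallest: 55, 44, 24 bp.

55, 44, 24 bp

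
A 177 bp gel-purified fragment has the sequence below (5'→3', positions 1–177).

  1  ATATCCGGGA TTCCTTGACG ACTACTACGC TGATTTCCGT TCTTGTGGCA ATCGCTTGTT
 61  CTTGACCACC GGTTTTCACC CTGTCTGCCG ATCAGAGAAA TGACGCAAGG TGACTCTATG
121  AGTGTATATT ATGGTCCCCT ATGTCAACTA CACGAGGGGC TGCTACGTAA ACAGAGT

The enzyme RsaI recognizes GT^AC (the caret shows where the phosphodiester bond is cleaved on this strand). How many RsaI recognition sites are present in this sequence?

No occurrence of GTAC is present in the sequence.
RsaI does not cut: 0 sites.

0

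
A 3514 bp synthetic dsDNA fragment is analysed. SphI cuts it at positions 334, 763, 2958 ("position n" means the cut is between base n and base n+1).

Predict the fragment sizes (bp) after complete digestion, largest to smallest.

Linear molecule, 3 cuts → 4 fragments:
  334 − 0 = 334 bp
  763 − 334 = 429 bp
  2958 − 763 = 2195 bp
  3514 − 2958 = 556 bp
Sorted largest to smallest: 2195, 556, 429, 334 bp.

2195, 556, 429, 334 bp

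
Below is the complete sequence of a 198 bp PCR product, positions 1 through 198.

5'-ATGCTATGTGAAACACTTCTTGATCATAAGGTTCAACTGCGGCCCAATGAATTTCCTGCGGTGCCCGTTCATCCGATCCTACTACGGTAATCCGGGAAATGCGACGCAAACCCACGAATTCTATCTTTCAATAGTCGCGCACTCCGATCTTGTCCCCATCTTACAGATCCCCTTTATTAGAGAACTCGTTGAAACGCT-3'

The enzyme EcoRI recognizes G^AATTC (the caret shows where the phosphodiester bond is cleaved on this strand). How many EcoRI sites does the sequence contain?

1

GAATTC occurs starting at position 116.
EcoRI cuts at 1 site.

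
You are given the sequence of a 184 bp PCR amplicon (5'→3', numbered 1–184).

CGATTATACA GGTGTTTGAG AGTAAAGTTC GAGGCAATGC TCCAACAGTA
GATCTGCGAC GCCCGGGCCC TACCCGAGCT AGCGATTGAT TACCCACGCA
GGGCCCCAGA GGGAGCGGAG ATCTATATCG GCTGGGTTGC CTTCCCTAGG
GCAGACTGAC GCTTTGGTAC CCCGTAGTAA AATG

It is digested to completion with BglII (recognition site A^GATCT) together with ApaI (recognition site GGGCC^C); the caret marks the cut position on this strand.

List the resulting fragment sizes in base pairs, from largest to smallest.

65, 50, 36, 19, 14 bp

BglII sites (AGATCT) start at positions 50, 119.
BglII cuts after the first base of each site, so after positions 50, 119.
ApaI sites (GGGCCC) start at positions 65, 101.
ApaI cuts after base 5 of each site (before the last base), so after positions 69, 105.
Combined cut positions: 50, 69, 105, 119.
Linear molecule, 4 cuts → 5 fragments:
  1–50 → 50 bp
  51–69 → 19 bp
  70–105 → 36 bp
  106–119 → 14 bp
  120–184 → 65 bp
Sorted largest to smallest: 65, 50, 36, 19, 14 bp.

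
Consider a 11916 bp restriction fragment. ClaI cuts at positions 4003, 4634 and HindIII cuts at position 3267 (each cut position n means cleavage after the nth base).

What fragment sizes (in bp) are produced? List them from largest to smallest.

Combined cut positions (sorted): 3267, 4003, 4634.
Linear molecule, 3 cuts → 4 fragments:
  3267 − 0 = 3267 bp
  4003 − 3267 = 736 bp
  4634 − 4003 = 631 bp
  11916 − 4634 = 7282 bp
Sorted largest to smallest: 7282, 3267, 736, 631 bp.

7282, 3267, 736, 631 bp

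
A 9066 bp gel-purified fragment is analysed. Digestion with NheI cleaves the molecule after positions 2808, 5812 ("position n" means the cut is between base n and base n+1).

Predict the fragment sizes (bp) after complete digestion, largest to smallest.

3254, 3004, 2808 bp

Linear molecule, 2 cuts → 3 fragments:
  2808 − 0 = 2808 bp
  5812 − 2808 = 3004 bp
  9066 − 5812 = 3254 bp
Sorted largest to smallest: 3254, 3004, 2808 bp.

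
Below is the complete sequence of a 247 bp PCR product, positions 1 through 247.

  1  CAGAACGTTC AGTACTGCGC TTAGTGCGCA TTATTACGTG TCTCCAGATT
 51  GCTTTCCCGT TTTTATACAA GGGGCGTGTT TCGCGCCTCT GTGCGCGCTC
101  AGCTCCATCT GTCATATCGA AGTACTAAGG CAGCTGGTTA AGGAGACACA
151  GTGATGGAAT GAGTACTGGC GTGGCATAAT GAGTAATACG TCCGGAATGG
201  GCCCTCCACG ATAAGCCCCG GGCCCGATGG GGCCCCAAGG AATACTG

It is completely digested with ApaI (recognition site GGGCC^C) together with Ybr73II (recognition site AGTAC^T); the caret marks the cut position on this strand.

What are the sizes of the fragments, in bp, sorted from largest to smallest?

110, 41, 37, 21, 15, 13, 10 bp

ApaI sites (GGGCCC) start at positions 199, 220, 230.
ApaI cuts after base 5 of each site (before the last base), so after positions 203, 224, 234.
Ybr73II sites (AGTACT) start at positions 11, 121, 162.
Ybr73II cuts after base 5 of each site (before the last base), so after positions 15, 125, 166.
Combined cut positions: 15, 125, 166, 203, 224, 234.
Linear molecule, 6 cuts → 7 fragments:
  1–15 → 15 bp
  16–125 → 110 bp
  126–166 → 41 bp
  167–203 → 37 bp
  204–224 → 21 bp
  225–234 → 10 bp
  235–247 → 13 bp
Sorted largest to smallest: 110, 41, 37, 21, 15, 13, 10 bp.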